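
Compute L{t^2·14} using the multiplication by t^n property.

L{14} = 14/s. d^1/ds^1[1/s] = -1/s². d^2/ds^2[1/s] = 2/s^3. So L{t^2} = (-1)^{2}·2/s^3 = 2/s^3. Then L{t^2·14} = 14·2/s^3 = 28/s^3

Final answer: 28/s^3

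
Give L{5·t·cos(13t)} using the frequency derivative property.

L{cos(13t)} = s/(s² + 169). Derivative: d/ds[s/(s² + 169)] = [(s² + 169) - s·2s]/(s² + 169)² = (169 - s²)/(s² + 169)². So L{t·cos(13t)} = -F'(s) = (s² - 169)/(s² + 169)². Then L{5·t·cos(13t)} = 5·(s² - 169)/(s² + 169)²

Final answer: 5·(s² - 169)/(s² + 169)²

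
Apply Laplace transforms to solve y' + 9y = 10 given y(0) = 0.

sY + 9Y = 10/s. Y = 10/(s(s+9)). Partial fractions: Y = 10/9/s - 10/9/(s+9)

Final answer: y(t) = 10/9(1 - e^(-9t))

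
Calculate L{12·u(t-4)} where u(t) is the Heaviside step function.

L{u(t-a)} = e^(-as)/s. Here a=4, so L{u(t-4)} = e^(-4s)/s, and L{12·u(t-4)} = 12·e^(-4s)/s

Final answer: 12·e^(-4s)/s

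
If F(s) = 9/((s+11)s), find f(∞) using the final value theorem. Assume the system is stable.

f(∞) = lim_{s→0} sF(s) = lim_{s→0} 9/(s+11) = 9/11

Final answer: 9/11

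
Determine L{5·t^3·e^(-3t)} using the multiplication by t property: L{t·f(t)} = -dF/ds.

Using L{t^n·e^(at)} = n!/(s-a)^(n+1), L{t^3·e^(-3t)} = 6/(s+3)^4, so L{5·t^3·e^(-3t)} = 5·6/(s+3)^4 = 30/(s+3)^4

Final answer: 30/(s+3)^4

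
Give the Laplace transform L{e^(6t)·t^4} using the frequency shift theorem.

L{e^(at)·t^n} = n!/(s-a)^(n+1), so L{e^(6t)·t^4} = 24/(s-6)^5

Final answer: 24/(s-6)^5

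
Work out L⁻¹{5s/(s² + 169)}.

This is the form c·s/(s² + a²) with a = 13, c = 5. L⁻¹ = 5·cos(13t)

Final answer: 5·cos(13t)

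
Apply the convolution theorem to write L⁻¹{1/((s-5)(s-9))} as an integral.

1/((s-5)(s-9)) = (1/(s-5))·(1/(s-9)) = L{e^(5t)}·L{e^(9t)}. So f(t) = e^(5t)*e^(9t) = ∫₀ᵗ e^(5τ)·e^(9(t-τ)) dτ

Final answer: ∫₀ᵗ e^(5τ)·e^(9(t-τ)) dτ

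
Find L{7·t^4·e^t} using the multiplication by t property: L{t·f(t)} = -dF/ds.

Using L{t^n·e^(at)} = n!/(s-a)^(n+1), L{t^4·e^t} = 24/(s-1)^5, so L{7·t^4·e^t} = 7·24/(s-1)^5 = 168/(s-1)^5

Final answer: 168/(s-1)^5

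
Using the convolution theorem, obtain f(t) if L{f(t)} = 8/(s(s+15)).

8/(s(s+15)) = (8/s)·(1/(s+15)) = L{8}·L{e^(-15t)}. By convolution, f(t) = 8*e^(-15t) = ∫₀ᵗ 8·e^(-15τ) dτ = 8·(1 - e^(-15t))/15

Final answer: 8·(1 - e^(-15t))/15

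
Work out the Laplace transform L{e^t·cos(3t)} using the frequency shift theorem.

Frequency shift: L{e^(at)f(t)} = F(s-a). L{e^t·cos(3t)} = (s-1)/((s-1)² + 9)

Final answer: (s-1)/((s-1)² + 9)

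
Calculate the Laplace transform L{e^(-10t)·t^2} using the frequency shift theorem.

L{e^(at)·t^n} = n!/(s-a)^(n+1), so L{e^(-10t)·t^2} = 2/(s+10)^3

Final answer: 2/(s+10)^3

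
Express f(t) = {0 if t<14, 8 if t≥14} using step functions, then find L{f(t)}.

f(t) = 8·u(t-14). L{u(t-14)} = e^(-14s)/s, so L{f(t)} = 8·e^(-14s)/s

Final answer: 8·e^(-14s)/s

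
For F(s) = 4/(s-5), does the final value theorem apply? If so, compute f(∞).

sF(s) = 4s/(s-5) has a pole at s = 5 in the right half-plane. Theorem does NOT apply (unstable system; f(t) = 4·e^(5t) grows without bound).

Final answer: Not applicable (unstable)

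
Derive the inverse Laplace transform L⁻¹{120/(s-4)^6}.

L⁻¹{n!/(s-a)^(n+1)} = t^n·e^(at), so L⁻¹{120/(s-4)^6} = t^5·e^(4t)

Final answer: t^5·e^(4t)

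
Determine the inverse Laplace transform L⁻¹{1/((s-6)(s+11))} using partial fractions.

Decompose: A/(s-6) + B/(s+11). A = 1/17, B = -1/17. f(t) = (e^(6t) - e^(-11t))/17

Final answer: (e^(6t) - e^(-11t))/17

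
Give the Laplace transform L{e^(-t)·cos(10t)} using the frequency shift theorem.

Frequency shift: L{e^(at)f(t)} = F(s-a). L{e^(-t)·cos(10t)} = (s+1)/((s+1)² + 100)

Final answer: (s+1)/((s+1)² + 100)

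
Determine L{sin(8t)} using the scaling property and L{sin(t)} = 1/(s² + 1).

Using L{f(at)} = (1/a)F(s/a) with a=8: L{sin(8t)} = (1/8) · 1/((s/8)² + 1) = (1/8) · 1·64/(s² + 64) = 8/(s² + 64)

Final answer: 8/(s² + 64)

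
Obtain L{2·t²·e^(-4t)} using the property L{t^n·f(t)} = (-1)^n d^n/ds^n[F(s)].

L{e^(-4t)} = 1/(s+4). d/ds[1/(s+4)] = -1/(s+4)². d²/ds²[1/(s+4)] = 2/(s+4)³. So L{t²·e^(-4t)} = (-1)² · 2/(s+4)³ = 2/(s+4)³. Then L{2·t²·e^(-4t)} = 2·2/(s+4)³ = 4/(s+4)³

Final answer: 4/(s+4)³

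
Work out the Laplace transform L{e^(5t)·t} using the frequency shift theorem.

L{e^(at)·t^n} = n!/(s-a)^(n+1), so L{e^(5t)·t} = 1/(s-5)^2

Final answer: 1/(s-5)^2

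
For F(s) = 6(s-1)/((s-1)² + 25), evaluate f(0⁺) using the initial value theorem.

f(0⁺) = lim_{s→∞} sF(s) = lim_{s→∞} 6s(s-1)/((s-1)² + 25) = 6

Final answer: 6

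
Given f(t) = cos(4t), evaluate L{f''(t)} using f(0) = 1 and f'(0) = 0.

F(s) = s/(s² + 16). L{f''(t)} = s²F(s) - sf(0) - f'(0) = s³/(s² + 16) - s = (s³ - s(s² + 16))/(s² + 16) = -16s/(s² + 16)

Final answer: -16s/(s² + 16)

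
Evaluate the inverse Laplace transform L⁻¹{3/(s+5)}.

L⁻¹{1/(s-a)} = e^(at), so L⁻¹{1/(s+5)} = e^(-5t), and L⁻¹{3/(s+5)} = 3·e^(-5t)

Final answer: 3·e^(-5t)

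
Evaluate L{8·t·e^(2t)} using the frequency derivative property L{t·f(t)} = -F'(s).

L{e^(2t)} = 1/(s-2). By frequency derivative: L{t·e^(2t)} = -d/ds[1/(s-2)] = -(-1)/(s-2)² = 1/(s-2)². Then L{8·t·e^(2t)} = 8·1/(s-2)² = 8/(s-2)²

Final answer: 8/(s-2)²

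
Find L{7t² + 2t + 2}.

L{7t² + 2t + 2} = 7·2/s³ + 2/s² + 2/s = 14/s³ + 2/s² + 2/s

Final answer: 14/s³ + 2/s² + 2/s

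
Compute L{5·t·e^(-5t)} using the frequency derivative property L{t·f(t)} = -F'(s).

L{e^(-5t)} = 1/(s+5). By frequency derivative: L{t·e^(-5t)} = -d/ds[1/(s+5)] = -(-1)/(s+5)² = 1/(s+5)². Then L{5·t·e^(-5t)} = 5·1/(s+5)² = 5/(s+5)²

Final answer: 5/(s+5)²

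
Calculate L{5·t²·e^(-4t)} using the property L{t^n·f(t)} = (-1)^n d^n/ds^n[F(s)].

L{e^(-4t)} = 1/(s+4). d/ds[1/(s+4)] = -1/(s+4)². d²/ds²[1/(s+4)] = 2/(s+4)³. So L{t²·e^(-4t)} = (-1)² · 2/(s+4)³ = 2/(s+4)³. Then L{5·t²·e^(-4t)} = 5·2/(s+4)³ = 10/(s+4)³

Final answer: 10/(s+4)³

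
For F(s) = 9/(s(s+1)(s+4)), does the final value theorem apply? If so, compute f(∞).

Poles of sF(s) = 9/((s+1)(s+4)) are at s = -1 and s = -4, both in the left half-plane. Theorem applies. f(∞) = lim_{s→0} sF(s) = 9/(1·4) = 9/4

Final answer: 9/4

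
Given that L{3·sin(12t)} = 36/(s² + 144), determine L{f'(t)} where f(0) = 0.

L{f'(t)} = s·F(s) - f(0) = s·36/(s² + 144) - 0 = 36s/(s² + 144)

Final answer: 36s/(s² + 144)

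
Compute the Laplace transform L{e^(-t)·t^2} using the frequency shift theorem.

L{e^(at)·t^n} = n!/(s-a)^(n+1), so L{e^(-t)·t^2} = 2/(s+1)^3

Final answer: 2/(s+1)^3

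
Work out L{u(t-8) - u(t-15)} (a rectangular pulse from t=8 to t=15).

L{u(t-a)} = e^(-as)/s. L{u(t-8) - u(t-15)} = (e^(-8s) - e^(-15s))/s

Final answer: (e^(-8s) - e^(-15s))/s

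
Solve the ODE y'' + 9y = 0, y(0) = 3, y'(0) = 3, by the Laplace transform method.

L{y''} + 9L{y} = 0. s²Y - 3s - 3 + 9Y = 0. Y(s² + 9) = 3s + 3. Y = (3s + 3)/(s² + 9). Inverting: y(t) = 3cos(3t) + sin(3t)

Final answer: y(t) = 3cos(3t) + sin(3t)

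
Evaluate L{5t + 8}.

L{5t + 8} = 5·L{t} + 8·L{1} = 5/s² + 8/s

Final answer: 5/s² + 8/s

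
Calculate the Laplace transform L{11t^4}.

L{11t^4} = 11 · L{t^4} = 11 · 24/s^5 = 264/s^5

Final answer: 264/s^5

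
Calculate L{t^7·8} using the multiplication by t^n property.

L{8} = 8/s. d^1/ds^1[1/s] = -1/s². d^2/ds^2[1/s] = 2/s^3. d^3/ds^3[1/s] = -6/s^4. d^4/ds^4[1/s] = 24/s^5. d^5/ds^5[1/s] = -120/s^6. d^6/ds^6[1/s] = 720/s^7. d^7/ds^7[1/s] = -5040/s^8. So L{t^7} = (-1)^{7}·-5040/s^8 = 5040/s^8. Then L{t^7·8} = 8·5040/s^8 = 40320/s^8

Final answer: 40320/s^8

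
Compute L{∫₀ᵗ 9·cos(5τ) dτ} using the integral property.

L{∫₀ᵗ f(τ)dτ} = F(s)/s with F(s) = 9s/(s² + 25), so the result is (9s/(s² + 25))/s = 9/(s² + 25)

Final answer: 9/(s² + 25)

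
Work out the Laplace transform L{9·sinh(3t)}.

L{sinh(ωt)} = ω/(s² - ω²), so L{sinh(3t)} = 3/(s² - 9). Then L{9·sinh(3t)} = 9·3/(s² - 9) = 27/(s² - 9)

Final answer: 27/(s² - 9)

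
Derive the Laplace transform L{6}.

L{6} = 6 · L{1} = 6/s

Final answer: 6/s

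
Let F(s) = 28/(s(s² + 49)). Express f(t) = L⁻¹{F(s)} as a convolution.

28/(s(s² + 49)) = (1/s)·(28/(s² + 49)) = L{1}·L{4·sin(7t)}. So f(t) = 1*(4·sin(7t)) = ∫₀ᵗ 4·sin(7τ) dτ

Final answer: ∫₀ᵗ 4·sin(7τ) dτ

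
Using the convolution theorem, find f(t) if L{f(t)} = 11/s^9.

11/s^9 = (11/s)·(1/s^8) = L{11}·L{t^7/5040}. By convolution, f(t) = 11*t^7/5040 = ∫₀ᵗ 11·τ^7/5040 dτ = 11·t^8/40320

Final answer: 11·t^8/40320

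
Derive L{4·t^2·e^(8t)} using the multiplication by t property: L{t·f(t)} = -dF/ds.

Using L{t^n·e^(at)} = n!/(s-a)^(n+1), L{t^2·e^(8t)} = 2/(s-8)^3, so L{4·t^2·e^(8t)} = 4·2/(s-8)^3 = 8/(s-8)^3

Final answer: 8/(s-8)^3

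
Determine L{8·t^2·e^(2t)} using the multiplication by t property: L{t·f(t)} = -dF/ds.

Using L{t^n·e^(at)} = n!/(s-a)^(n+1), L{t^2·e^(2t)} = 2/(s-2)^3, so L{8·t^2·e^(2t)} = 8·2/(s-2)^3 = 16/(s-2)^3

Final answer: 16/(s-2)^3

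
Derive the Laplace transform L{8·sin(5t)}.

L{sin(ωt)} = ω/(s² + ω²), so L{sin(5t)} = 5/(s² + 25). Then L{8·sin(5t)} = 8·5/(s² + 25) = 40/(s² + 25)

Final answer: 40/(s² + 25)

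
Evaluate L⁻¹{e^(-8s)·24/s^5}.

L⁻¹{24/s^5} = t^4. By the time shift theorem, L⁻¹{e^(-as)F(s)} = u(t-a)f(t-a) with a=8, so L⁻¹{e^(-8s)·24/s^5} = u(t-8)·(t-8)^4

Final answer: u(t-8)·(t-8)^4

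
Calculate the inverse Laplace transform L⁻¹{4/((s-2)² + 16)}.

Using frequency shift, L⁻¹{4/((s-2)² + 16)} = e^(2t)·sin(4t)

Final answer: e^(2t)·sin(4t)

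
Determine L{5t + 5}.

L{5t + 5} = 5·L{t} + 5·L{1} = 5/s² + 5/s

Final answer: 5/s² + 5/s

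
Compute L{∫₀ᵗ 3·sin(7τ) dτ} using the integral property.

L{∫₀ᵗ f(τ)dτ} = F(s)/s with F(s) = 21/(s² + 49), so the result is (21/(s² + 49))/s = 21/(s(s² + 49))

Final answer: 21/(s(s² + 49))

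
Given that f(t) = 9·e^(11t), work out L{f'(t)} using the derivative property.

f(0) = 9, F(s) = 9/(s-11). L{f'(t)} = s·F(s) - f(0) = 9s/(s-11) - 9 = (9s - 9(s-11))/(s-11) = 99/(s-11)

Final answer: 99/(s-11)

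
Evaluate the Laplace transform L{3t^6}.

L{3t^6} = 3 · L{t^6} = 3 · 720/s^7 = 2160/s^7

Final answer: 2160/s^7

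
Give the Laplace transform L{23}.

L{23} = 23 · L{1} = 23/s

Final answer: 23/s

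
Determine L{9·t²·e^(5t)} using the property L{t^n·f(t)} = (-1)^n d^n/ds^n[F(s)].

L{e^(5t)} = 1/(s-5). d/ds[1/(s-5)] = -1/(s-5)². d²/ds²[1/(s-5)] = 2/(s-5)³. So L{t²·e^(5t)} = (-1)² · 2/(s-5)³ = 2/(s-5)³. Then L{9·t²·e^(5t)} = 9·2/(s-5)³ = 18/(s-5)³

Final answer: 18/(s-5)³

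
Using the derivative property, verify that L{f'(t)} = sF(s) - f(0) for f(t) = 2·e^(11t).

f'(t) = 22e^(11t). Direct: L{f'(t)} = 22/(s-11). Property: s·2/(s-11) - 2 = (2s - 2(s-11))/(s-11) = 22/(s-11). ✓

Final answer: 22/(s-11)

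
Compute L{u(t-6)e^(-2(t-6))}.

u(t-a)f(t-a) with f(t)=e^(-2t). L{e^(-2t)} = 1/(s+2). By time shift: e^(-6s)/(s+2)

Final answer: e^(-6s)/(s+2)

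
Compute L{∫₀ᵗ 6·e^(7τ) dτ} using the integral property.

L{∫₀ᵗ f(τ)dτ} = F(s)/s with F(s) = 6/(s-7), so L{∫₀ᵗ 6·e^(7τ) dτ} = 6/(s(s-7))

Final answer: 6/(s(s-7))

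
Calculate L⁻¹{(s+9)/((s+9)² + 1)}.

Using frequency shift: L⁻¹{(s-a)/((s-a)² + b²)} = e^(at)cos(bt). Here a=-9, b=1

Final answer: e^(-9t)·cos(t)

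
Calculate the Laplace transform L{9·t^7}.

L{t^n} = n!/s^(n+1), so L{t^7} = 5040/s^8. Then L{9·t^7} = 9·5040/s^8 = 45360/s^8

Final answer: 45360/s^8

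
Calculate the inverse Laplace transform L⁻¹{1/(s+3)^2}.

L⁻¹{n!/(s-a)^(n+1)} = t^n·e^(at), so L⁻¹{1/(s+3)^2} = t·e^(-3t)

Final answer: t·e^(-3t)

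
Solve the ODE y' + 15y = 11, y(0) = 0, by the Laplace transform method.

sY + 15Y = 11/s. Y = 11/(s(s+15)). Partial fractions: Y = 11/15/s - 11/15/(s+15)

Final answer: y(t) = 11/15(1 - e^(-15t))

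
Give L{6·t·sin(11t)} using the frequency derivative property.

L{sin(11t)} = 11/(s² + 121). By L{t·f(t)} = -F'(s): -d/ds[11/(s² + 121)] = -(11)·(-2s)/(s² + 121)² = 22s/(s² + 121)². Then L{6·t·sin(11t)} = 6·22s/(s² + 121)² = 132s/(s² + 121)²

Final answer: 132s/(s² + 121)²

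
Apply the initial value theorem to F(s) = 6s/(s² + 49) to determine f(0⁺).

f(0⁺) = lim_{s→∞} s·6s/(s² + 49) = lim_{s→∞} 6s²/(s² + 49) = 6

Final answer: 6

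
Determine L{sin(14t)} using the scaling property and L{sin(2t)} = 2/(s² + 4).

Using L{f(at)} = (1/a)F(s/a) with a=7: L{sin(14t)} = (1/7) · 2/((s/7)² + 4) = (1/7) · 2·49/(s² + 196) = 14/(s² + 196)

Final answer: 14/(s² + 196)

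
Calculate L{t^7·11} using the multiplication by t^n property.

L{11} = 11/s. d^1/ds^1[1/s] = -1/s². d^2/ds^2[1/s] = 2/s^3. d^3/ds^3[1/s] = -6/s^4. d^4/ds^4[1/s] = 24/s^5. d^5/ds^5[1/s] = -120/s^6. d^6/ds^6[1/s] = 720/s^7. d^7/ds^7[1/s] = -5040/s^8. So L{t^7} = (-1)^{7}·-5040/s^8 = 5040/s^8. Then L{t^7·11} = 11·5040/s^8 = 55440/s^8

Final answer: 55440/s^8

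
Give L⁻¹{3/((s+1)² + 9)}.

Form: b/((s-a)² + b²) → e^(at)sin(bt). With a=-1, b=3

Final answer: e^(-t)·sin(3t)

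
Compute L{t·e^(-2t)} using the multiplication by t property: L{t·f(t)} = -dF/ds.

Using L{t^n·e^(at)} = n!/(s-a)^(n+1), L{t·e^(-2t)} = 1/(s+2)^2

Final answer: 1/(s+2)^2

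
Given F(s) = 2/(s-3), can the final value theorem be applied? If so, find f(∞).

sF(s) = 2s/(s-3) has a pole at s = 3 in the right half-plane. Theorem does NOT apply (unstable system; f(t) = 2·e^(3t) grows without bound).

Final answer: Not applicable (unstable)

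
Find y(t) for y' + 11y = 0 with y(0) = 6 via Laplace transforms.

L{y'} + 11L{y} = 0. sY - 6 + 11Y = 0. Y(s+11) = 6. Y = 6/(s+11)

Final answer: y(t) = 6e^(-11t)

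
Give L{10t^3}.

L{t^n} = n!/s^(n+1). So L{10t^3} = 10·3!/s^4 = 60/s^4

Final answer: 60/s^4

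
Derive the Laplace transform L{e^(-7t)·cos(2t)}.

L{e^(at)·cos(ωt)} = (s-a)/((s-a)² + ω²), so L{e^(-7t)·cos(2t)} = (s+7)/((s+7)² + 4)

Final answer: (s+7)/((s+7)² + 4)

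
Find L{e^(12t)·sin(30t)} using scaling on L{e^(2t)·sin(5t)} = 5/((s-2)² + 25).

Scaling with a=6: L{e^(12t)·sin(30t)} = (1/6) · 5/((s/6-2)² + 25). Simplifying: 30/((s-12)² + 900)

Final answer: 30/((s-12)² + 900)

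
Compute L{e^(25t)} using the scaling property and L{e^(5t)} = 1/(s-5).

Using L{f(at)} = (1/a)F(s/a) with a=5 and f(t) = e^(5t): L{e^(25t)} = (1/5) · 1/((s/5)-5) = (1/5) · 5/(s-25) = 1/(s-25)

Final answer: 1/(s-25)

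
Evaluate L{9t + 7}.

L{9t + 7} = 9·L{t} + 7·L{1} = 9/s² + 7/s

Final answer: 9/s² + 7/s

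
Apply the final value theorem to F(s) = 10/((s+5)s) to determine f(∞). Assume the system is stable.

f(∞) = lim_{s→0} sF(s) = lim_{s→0} 10/(s+5) = 2

Final answer: 2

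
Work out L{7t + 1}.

L{7t + 1} = 7·L{t} + L{1} = 7/s² + 1/s

Final answer: 7/s² + 1/s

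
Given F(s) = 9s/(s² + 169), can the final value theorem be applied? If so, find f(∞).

The final value theorem requires all poles of sF(s) in the left half-plane. sF(s) = 9s²/(s² + 169) has poles at s = ±13i (imaginary axis). Theorem does NOT apply (oscillatory system).

Final answer: Not applicable (oscillatory)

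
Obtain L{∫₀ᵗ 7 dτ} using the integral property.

L{∫₀ᵗ f(τ)dτ} = F(s)/s with f(t) = 7. F(s) = 7/s, so L{∫₀ᵗ 7 dτ} = (7/s)/s = 7/s². (Check: ∫₀ᵗ 7 dτ = 7t.)

Final answer: 7/s²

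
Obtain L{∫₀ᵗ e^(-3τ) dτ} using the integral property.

L{∫₀ᵗ f(τ)dτ} = F(s)/s with F(s) = 1/(s+3), so L{∫₀ᵗ e^(-3τ) dτ} = 1/(s(s+3))

Final answer: 1/(s(s+3))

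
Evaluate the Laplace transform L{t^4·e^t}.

L{t^n·e^(at)} = n!/(s-a)^(n+1), so L{t^4·e^t} = 24/(s-1)^5

Final answer: 24/(s-1)^5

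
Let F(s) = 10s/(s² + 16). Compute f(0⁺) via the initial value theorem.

f(0⁺) = lim_{s→∞} s·10s/(s² + 16) = lim_{s→∞} 10s²/(s² + 16) = 10

Final answer: 10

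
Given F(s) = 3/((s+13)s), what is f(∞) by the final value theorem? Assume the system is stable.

f(∞) = lim_{s→0} sF(s) = lim_{s→0} 3/(s+13) = 3/13

Final answer: 3/13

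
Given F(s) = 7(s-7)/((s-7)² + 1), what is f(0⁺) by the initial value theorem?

f(0⁺) = lim_{s→∞} sF(s) = lim_{s→∞} 7s(s-7)/((s-7)² + 1) = 7

Final answer: 7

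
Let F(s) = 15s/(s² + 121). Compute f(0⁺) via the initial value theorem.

f(0⁺) = lim_{s→∞} s·15s/(s² + 121) = lim_{s→∞} 15s²/(s² + 121) = 15

Final answer: 15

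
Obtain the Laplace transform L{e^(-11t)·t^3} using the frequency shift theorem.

L{e^(at)·t^n} = n!/(s-a)^(n+1), so L{e^(-11t)·t^3} = 6/(s+11)^4

Final answer: 6/(s+11)^4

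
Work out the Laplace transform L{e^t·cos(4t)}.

L{e^(at)·cos(ωt)} = (s-a)/((s-a)² + ω²), so L{e^t·cos(4t)} = (s-1)/((s-1)² + 16)

Final answer: (s-1)/((s-1)² + 16)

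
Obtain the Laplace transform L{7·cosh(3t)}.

L{cosh(ωt)} = s/(s² - ω²), so L{cosh(3t)} = s/(s² - 9). Then L{7·cosh(3t)} = 7·s/(s² - 9) = 7s/(s² - 9)

Final answer: 7s/(s² - 9)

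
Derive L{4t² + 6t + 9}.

L{4t² + 6t + 9} = 4·2/s³ + 6/s² + 9/s = 8/s³ + 6/s² + 9/s

Final answer: 8/s³ + 6/s² + 9/s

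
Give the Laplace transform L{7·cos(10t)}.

L{cos(ωt)} = s/(s² + ω²), so L{cos(10t)} = s/(s² + 100). Then L{7·cos(10t)} = 7·s/(s² + 100) = 7s/(s² + 100)

Final answer: 7s/(s² + 100)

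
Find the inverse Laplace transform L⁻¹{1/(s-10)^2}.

L⁻¹{n!/(s-a)^(n+1)} = t^n·e^(at) with n=1, a=10. So L⁻¹{1/(s-10)^2} = t·e^(10t)

Final answer: t·e^(10t)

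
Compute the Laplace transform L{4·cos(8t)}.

L{cos(ωt)} = s/(s² + ω²), so L{cos(8t)} = s/(s² + 64). Then L{4·cos(8t)} = 4·s/(s² + 64) = 4s/(s² + 64)

Final answer: 4s/(s² + 64)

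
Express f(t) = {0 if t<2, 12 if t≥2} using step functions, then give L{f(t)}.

f(t) = 12·u(t-2). L{u(t-2)} = e^(-2s)/s, so L{f(t)} = 12·e^(-2s)/s

Final answer: 12·e^(-2s)/s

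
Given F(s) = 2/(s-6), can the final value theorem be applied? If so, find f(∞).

sF(s) = 2s/(s-6) has a pole at s = 6 in the right half-plane. Theorem does NOT apply (unstable system; f(t) = 2·e^(6t) grows without bound).

Final answer: Not applicable (unstable)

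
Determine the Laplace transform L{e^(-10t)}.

L{e^(at)} = 1/(s-a), so L{e^(-10t)} = 1/(s+10)

Final answer: 1/(s+10)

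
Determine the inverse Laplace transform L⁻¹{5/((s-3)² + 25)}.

Using frequency shift, L⁻¹{5/((s-3)² + 25)} = e^(3t)·sin(5t)

Final answer: e^(3t)·sin(5t)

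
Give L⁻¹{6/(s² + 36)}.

This is the form c·a/(s² + a²) with a = 6. L⁻¹ = sin(6t)

Final answer: sin(6t)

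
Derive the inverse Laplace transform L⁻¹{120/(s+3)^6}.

L⁻¹{n!/(s-a)^(n+1)} = t^n·e^(at), so L⁻¹{120/(s+3)^6} = t^5·e^(-3t)

Final answer: t^5·e^(-3t)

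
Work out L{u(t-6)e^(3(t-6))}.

u(t-a)f(t-a) with f(t)=e^(3t). L{e^(3t)} = 1/(s-3). By time shift: e^(-6s)/(s-3)

Final answer: e^(-6s)/(s-3)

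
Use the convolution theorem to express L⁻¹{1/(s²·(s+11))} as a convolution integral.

1/(s²·(s+11)) = (1/s^2)·(1/(s+11)) = L{t}·L{e^(-11t)}. So f(t) = t*e^(-11t) = ∫₀ᵗ τ·e^(-11(t-τ)) dτ

Final answer: ∫₀ᵗ τ·e^(-11(t-τ)) dτ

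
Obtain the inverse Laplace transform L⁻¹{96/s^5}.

L⁻¹{n!/s^(n+1)} = t^n with n=4. So L⁻¹{24/s^5} = t^4, and L⁻¹{96/s^5} = (96/24)·t^4 = 4·t^4

Final answer: 4·t^4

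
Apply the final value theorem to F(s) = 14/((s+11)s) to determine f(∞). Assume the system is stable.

f(∞) = lim_{s→0} sF(s) = lim_{s→0} 14/(s+11) = 14/11

Final answer: 14/11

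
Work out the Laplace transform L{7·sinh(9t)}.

L{sinh(ωt)} = ω/(s² - ω²), so L{sinh(9t)} = 9/(s² - 81). Then L{7·sinh(9t)} = 7·9/(s² - 81) = 63/(s² - 81)

Final answer: 63/(s² - 81)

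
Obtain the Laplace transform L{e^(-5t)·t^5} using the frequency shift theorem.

L{e^(at)·t^n} = n!/(s-a)^(n+1), so L{e^(-5t)·t^5} = 120/(s+5)^6

Final answer: 120/(s+5)^6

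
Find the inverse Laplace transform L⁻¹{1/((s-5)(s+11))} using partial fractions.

Decompose: A/(s-5) + B/(s+11). A = 1/16, B = -1/16. f(t) = (e^(5t) - e^(-11t))/16

Final answer: (e^(5t) - e^(-11t))/16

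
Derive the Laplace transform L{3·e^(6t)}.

L{e^(at)} = 1/(s-a), so L{e^(6t)} = 1/(s-6). Then L{3·e^(6t)} = 3/(s-6)

Final answer: 3/(s-6)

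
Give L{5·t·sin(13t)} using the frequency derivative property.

L{sin(13t)} = 13/(s² + 169). By L{t·f(t)} = -F'(s): -d/ds[13/(s² + 169)] = -(13)·(-2s)/(s² + 169)² = 26s/(s² + 169)². Then L{5·t·sin(13t)} = 5·26s/(s² + 169)² = 130s/(s² + 169)²

Final answer: 130s/(s² + 169)²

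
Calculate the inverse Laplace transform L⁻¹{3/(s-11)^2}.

L⁻¹{n!/(s-a)^(n+1)} = t^n·e^(at) with n=1, a=11. So L⁻¹{1/(s-11)^2} = t·e^(11t), and L⁻¹{3/(s-11)^2} = (3/1)·t·e^(11t) = 3·t·e^(11t)

Final answer: 3·t·e^(11t)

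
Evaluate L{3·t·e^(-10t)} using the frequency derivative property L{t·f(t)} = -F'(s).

L{e^(-10t)} = 1/(s+10). By frequency derivative: L{t·e^(-10t)} = -d/ds[1/(s+10)] = -(-1)/(s+10)² = 1/(s+10)². Then L{3·t·e^(-10t)} = 3·1/(s+10)² = 3/(s+10)²

Final answer: 3/(s+10)²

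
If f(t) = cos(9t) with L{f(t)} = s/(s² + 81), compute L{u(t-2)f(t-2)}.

Time shift theorem: L{u(t-a)f(t-a)} = e^(-as)F(s). Here a=2, F(s) = s/(s² + 81), so L{u(t-2)f(t-2)} = e^(-2s)·s/(s² + 81)

Final answer: e^(-2s)·s/(s² + 81)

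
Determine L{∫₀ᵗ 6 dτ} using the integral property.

L{∫₀ᵗ f(τ)dτ} = F(s)/s with f(t) = 6. F(s) = 6/s, so L{∫₀ᵗ 6 dτ} = (6/s)/s = 6/s². (Check: ∫₀ᵗ 6 dτ = 6t.)

Final answer: 6/s²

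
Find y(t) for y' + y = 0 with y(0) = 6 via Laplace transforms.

L{y'} + L{y} = 0. sY - 6 + Y = 0. Y(s+1) = 6. Y = 6/(s+1)

Final answer: y(t) = 6e^(-t)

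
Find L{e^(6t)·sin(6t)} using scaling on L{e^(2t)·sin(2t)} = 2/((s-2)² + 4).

Scaling with a=3: L{e^(6t)·sin(6t)} = (1/3) · 2/((s/3-2)² + 4). Simplifying: 6/((s-6)² + 36)

Final answer: 6/((s-6)² + 36)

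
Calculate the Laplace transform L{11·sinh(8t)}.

L{sinh(ωt)} = ω/(s² - ω²), so L{sinh(8t)} = 8/(s² - 64). Then L{11·sinh(8t)} = 11·8/(s² - 64) = 88/(s² - 64)

Final answer: 88/(s² - 64)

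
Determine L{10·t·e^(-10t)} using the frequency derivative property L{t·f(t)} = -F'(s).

L{e^(-10t)} = 1/(s+10). By frequency derivative: L{t·e^(-10t)} = -d/ds[1/(s+10)] = -(-1)/(s+10)² = 1/(s+10)². Then L{10·t·e^(-10t)} = 10·1/(s+10)² = 10/(s+10)²

Final answer: 10/(s+10)²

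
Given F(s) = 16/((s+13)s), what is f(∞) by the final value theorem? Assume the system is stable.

f(∞) = lim_{s→0} sF(s) = lim_{s→0} 16/(s+13) = 16/13

Final answer: 16/13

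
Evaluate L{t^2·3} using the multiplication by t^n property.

L{3} = 3/s. d^1/ds^1[1/s] = -1/s². d^2/ds^2[1/s] = 2/s^3. So L{t^2} = (-1)^{2}·2/s^3 = 2/s^3. Then L{t^2·3} = 3·2/s^3 = 6/s^3

Final answer: 6/s^3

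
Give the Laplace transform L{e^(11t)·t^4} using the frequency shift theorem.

L{e^(at)·t^n} = n!/(s-a)^(n+1), so L{e^(11t)·t^4} = 24/(s-11)^5

Final answer: 24/(s-11)^5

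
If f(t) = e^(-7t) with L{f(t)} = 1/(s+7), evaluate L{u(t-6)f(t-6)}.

Time shift theorem: L{u(t-a)f(t-a)} = e^(-as)F(s). Here a=6, F(s) = 1/(s+7), so L{u(t-6)f(t-6)} = e^(-6s)·1/(s+7)

Final answer: e^(-6s)·1/(s+7)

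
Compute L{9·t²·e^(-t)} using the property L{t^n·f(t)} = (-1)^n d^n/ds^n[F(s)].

L{e^(-t)} = 1/(s+1). d/ds[1/(s+1)] = -1/(s+1)². d²/ds²[1/(s+1)] = 2/(s+1)³. So L{t²·e^(-t)} = (-1)² · 2/(s+1)³ = 2/(s+1)³. Then L{9·t²·e^(-t)} = 9·2/(s+1)³ = 18/(s+1)³

Final answer: 18/(s+1)³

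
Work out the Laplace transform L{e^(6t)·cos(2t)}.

L{e^(at)·cos(ωt)} = (s-a)/((s-a)² + ω²), so L{e^(6t)·cos(2t)} = (s-6)/((s-6)² + 4)

Final answer: (s-6)/((s-6)² + 4)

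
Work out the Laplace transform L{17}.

L{17} = 17 · L{1} = 17/s

Final answer: 17/s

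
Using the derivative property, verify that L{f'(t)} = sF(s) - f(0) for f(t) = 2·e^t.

f'(t) = 2e^t. Direct: L{f'(t)} = 2/(s-1). Property: s·2/(s-1) - 2 = (2s - 2(s-1))/(s-1) = 2/(s-1). ✓

Final answer: 2/(s-1)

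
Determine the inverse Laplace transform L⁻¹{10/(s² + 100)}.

L⁻¹{10/(s² + 100)} = sin(10t)

Final answer: sin(10t)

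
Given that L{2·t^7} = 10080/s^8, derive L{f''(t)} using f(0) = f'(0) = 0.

L{f''(t)} = s²F(s) - sf(0) - f'(0) = s²·10080/s^8 - 0 - 0 = 10080/s^6

Final answer: 10080/s^6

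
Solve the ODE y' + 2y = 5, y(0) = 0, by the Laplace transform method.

sY + 2Y = 5/s. Y = 5/(s(s+2)). Partial fractions: Y = 5/2/s - 5/2/(s+2)

Final answer: y(t) = 5/2(1 - e^(-2t))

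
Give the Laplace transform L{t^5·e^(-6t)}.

L{t^n·e^(at)} = n!/(s-a)^(n+1), so L{t^5·e^(-6t)} = 120/(s+6)^6

Final answer: 120/(s+6)^6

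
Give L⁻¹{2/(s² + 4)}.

This is the form c·a/(s² + a²) with a = 2. L⁻¹ = sin(2t)

Final answer: sin(2t)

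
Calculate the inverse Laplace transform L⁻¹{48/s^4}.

L⁻¹{n!/s^(n+1)} = t^n with n=3. So L⁻¹{6/s^4} = t^3, and L⁻¹{48/s^4} = (48/6)·t^3 = 8·t^3

Final answer: 8·t^3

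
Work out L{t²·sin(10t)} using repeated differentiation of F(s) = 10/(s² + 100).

F(s) = 10/(s² + 100). F'(s) = -20s/(s² + 100)². F''(s) = -20(100 - 3s²)/(s² + 100)³ = (60s² - 2000)/(s² + 100)³. So L{t²·sin(10t)} = (-1)² F''(s) = (60s² - 2000)/(s² + 100)³

Final answer: (60s² - 2000)/(s² + 100)³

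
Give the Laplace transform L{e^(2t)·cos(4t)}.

L{e^(at)·cos(ωt)} = (s-a)/((s-a)² + ω²), so L{e^(2t)·cos(4t)} = (s-2)/((s-2)² + 16)

Final answer: (s-2)/((s-2)² + 16)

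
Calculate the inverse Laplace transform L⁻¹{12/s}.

L⁻¹{c/s} = c, so L⁻¹{12/s} = 12

Final answer: 12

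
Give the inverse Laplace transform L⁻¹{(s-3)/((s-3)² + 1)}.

Using frequency shift, L⁻¹{(s-3)/((s-3)² + 1)} = e^(3t)·cos(t)

Final answer: e^(3t)·cos(t)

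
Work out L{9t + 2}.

L{9t + 2} = 9·L{t} + 2·L{1} = 9/s² + 2/s

Final answer: 9/s² + 2/s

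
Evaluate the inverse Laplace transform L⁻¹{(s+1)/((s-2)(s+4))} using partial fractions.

Using partial fractions, f(t) = (3e^(2t) + 3e^(-4t))/6

Final answer: (3e^(2t) + 3e^(-4t))/6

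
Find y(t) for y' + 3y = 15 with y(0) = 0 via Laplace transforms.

sY + 3Y = 15/s. Y = 15/(s(s+3)). Partial fractions: Y = 5/s - 5/(s+3)

Final answer: y(t) = 5(1 - e^(-3t))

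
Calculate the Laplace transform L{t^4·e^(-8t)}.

L{t^n·e^(at)} = n!/(s-a)^(n+1), so L{t^4·e^(-8t)} = 24/(s+8)^5

Final answer: 24/(s+8)^5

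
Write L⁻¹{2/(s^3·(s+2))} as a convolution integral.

2/(s^3·(s+2)) = (2/s^3)·(1/(s+2)) = L{t^2}·L{e^(-2t)}. So f(t) = t^2*e^(-2t) = ∫₀ᵗ τ^2·e^(-2(t-τ)) dτ

Final answer: ∫₀ᵗ τ^2·e^(-2(t-τ)) dτ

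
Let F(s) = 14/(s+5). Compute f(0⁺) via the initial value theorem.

f(0⁺) = lim_{s→∞} s·14/(s+5) = lim_{s→∞} 14s/(s+5) = 14

Final answer: 14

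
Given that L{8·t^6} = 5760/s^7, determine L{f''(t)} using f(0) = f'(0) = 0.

L{f''(t)} = s²F(s) - sf(0) - f'(0) = s²·5760/s^7 - 0 - 0 = 5760/s^5

Final answer: 5760/s^5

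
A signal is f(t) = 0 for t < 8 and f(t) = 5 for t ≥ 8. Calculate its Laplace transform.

f(t) = 5·u(t-8). L{u(t-8)} = e^(-8s)/s, so L{f(t)} = 5·e^(-8s)/s

Final answer: 5·e^(-8s)/s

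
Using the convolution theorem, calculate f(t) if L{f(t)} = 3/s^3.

3/s^3 = (3/s)·(1/s^2) = L{3}·L{t}. By convolution, f(t) = 3*t = ∫₀ᵗ 3·τ dτ = 3·t²/2

Final answer: 3·t²/2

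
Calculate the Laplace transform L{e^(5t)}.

L{e^(at)} = 1/(s-a), so L{e^(5t)} = 1/(s-5)

Final answer: 1/(s-5)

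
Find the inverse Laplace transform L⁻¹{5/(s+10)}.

L⁻¹{1/(s-a)} = e^(at), so L⁻¹{1/(s+10)} = e^(-10t), and L⁻¹{5/(s+10)} = 5·e^(-10t)

Final answer: 5·e^(-10t)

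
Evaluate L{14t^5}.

L{t^n} = n!/s^(n+1). So L{14t^5} = 14·5!/s^6 = 1680/s^6

Final answer: 1680/s^6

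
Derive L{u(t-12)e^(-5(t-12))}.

u(t-a)f(t-a) with f(t)=e^(-5t). L{e^(-5t)} = 1/(s+5). By time shift: e^(-12s)/(s+5)

Final answer: e^(-12s)/(s+5)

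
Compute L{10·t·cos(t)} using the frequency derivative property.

L{cos(t)} = s/(s² + 1). Derivative: d/ds[s/(s² + 1)] = [(s² + 1) - s·2s]/(s² + 1)² = (1 - s²)/(s² + 1)². So L{t·cos(t)} = -F'(s) = (s² - 1)/(s² + 1)². Then L{10·t·cos(t)} = 10·(s² - 1)/(s² + 1)²

Final answer: 10·(s² - 1)/(s² + 1)²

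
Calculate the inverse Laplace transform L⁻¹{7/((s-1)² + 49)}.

Using frequency shift, L⁻¹{7/((s-1)² + 49)} = e^t·sin(7t)

Final answer: e^t·sin(7t)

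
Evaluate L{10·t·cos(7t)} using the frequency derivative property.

L{cos(7t)} = s/(s² + 49). Derivative: d/ds[s/(s² + 49)] = [(s² + 49) - s·2s]/(s² + 49)² = (49 - s²)/(s² + 49)². So L{t·cos(7t)} = -F'(s) = (s² - 49)/(s² + 49)². Then L{10·t·cos(7t)} = 10·(s² - 49)/(s² + 49)²

Final answer: 10·(s² - 49)/(s² + 49)²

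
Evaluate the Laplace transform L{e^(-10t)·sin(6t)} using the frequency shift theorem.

Frequency shift: L{e^(at)f(t)} = F(s-a). L{e^(-10t)·sin(6t)} = 6/((s+10)² + 36)

Final answer: 6/((s+10)² + 36)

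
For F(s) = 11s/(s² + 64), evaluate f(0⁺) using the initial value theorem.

f(0⁺) = lim_{s→∞} s·11s/(s² + 64) = lim_{s→∞} 11s²/(s² + 64) = 11

Final answer: 11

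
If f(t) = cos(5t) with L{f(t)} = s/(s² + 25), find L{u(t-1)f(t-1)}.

Time shift theorem: L{u(t-a)f(t-a)} = e^(-as)F(s). Here a=1, F(s) = s/(s² + 25), so L{u(t-1)f(t-1)} = e^(-s)·s/(s² + 25)

Final answer: e^(-s)·s/(s² + 25)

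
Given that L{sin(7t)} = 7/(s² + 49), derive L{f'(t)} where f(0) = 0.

L{f'(t)} = s·F(s) - f(0) = s·7/(s² + 49) - 0 = 7s/(s² + 49)

Final answer: 7s/(s² + 49)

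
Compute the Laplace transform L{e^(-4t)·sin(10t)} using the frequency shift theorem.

Frequency shift: L{e^(at)f(t)} = F(s-a). L{e^(-4t)·sin(10t)} = 10/((s+4)² + 100)

Final answer: 10/((s+4)² + 100)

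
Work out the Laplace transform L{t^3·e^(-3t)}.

L{t^n·e^(at)} = n!/(s-a)^(n+1), so L{t^3·e^(-3t)} = 6/(s+3)^4

Final answer: 6/(s+3)^4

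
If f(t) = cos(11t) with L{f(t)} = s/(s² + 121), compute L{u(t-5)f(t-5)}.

Time shift theorem: L{u(t-a)f(t-a)} = e^(-as)F(s). Here a=5, F(s) = s/(s² + 121), so L{u(t-5)f(t-5)} = e^(-5s)·s/(s² + 121)

Final answer: e^(-5s)·s/(s² + 121)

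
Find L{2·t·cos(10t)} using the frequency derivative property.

L{cos(10t)} = s/(s² + 100). Derivative: d/ds[s/(s² + 100)] = [(s² + 100) - s·2s]/(s² + 100)² = (100 - s²)/(s² + 100)². So L{t·cos(10t)} = -F'(s) = (s² - 100)/(s² + 100)². Then L{2·t·cos(10t)} = 2·(s² - 100)/(s² + 100)²

Final answer: 2·(s² - 100)/(s² + 100)²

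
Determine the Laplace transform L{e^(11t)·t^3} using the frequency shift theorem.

L{e^(at)·t^n} = n!/(s-a)^(n+1), so L{e^(11t)·t^3} = 6/(s-11)^4

Final answer: 6/(s-11)^4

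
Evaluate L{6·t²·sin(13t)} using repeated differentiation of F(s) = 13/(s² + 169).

F(s) = 13/(s² + 169). F'(s) = -26s/(s² + 169)². F''(s) = -26(169 - 3s²)/(s² + 169)³ = (78s² - 4394)/(s² + 169)³. So L{t²·sin(13t)} = (-1)² F''(s) = (78s² - 4394)/(s² + 169)³. Then L{6·t²·sin(13t)} = 6·(78s² - 4394)/(s² + 169)³ = (468s² - 26364)/(s² + 169)³

Final answer: (468s² - 26364)/(s² + 169)³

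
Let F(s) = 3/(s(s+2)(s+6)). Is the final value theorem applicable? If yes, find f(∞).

Poles of sF(s) = 3/((s+2)(s+6)) are at s = -2 and s = -6, both in the left half-plane. Theorem applies. f(∞) = lim_{s→0} sF(s) = 3/(2·6) = 1/4

Final answer: 1/4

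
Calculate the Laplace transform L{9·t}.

L{t^n} = n!/s^(n+1), so L{t} = 1/s^2. Then L{9·t} = 9·1/s^2 = 9/s^2

Final answer: 9/s^2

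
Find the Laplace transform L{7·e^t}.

L{e^(at)} = 1/(s-a), so L{e^t} = 1/(s-1). Then L{7·e^t} = 7/(s-1)

Final answer: 7/(s-1)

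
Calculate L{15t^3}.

L{t^n} = n!/s^(n+1). So L{15t^3} = 15·3!/s^4 = 90/s^4

Final answer: 90/s^4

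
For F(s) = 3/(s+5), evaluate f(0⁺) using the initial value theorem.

f(0⁺) = lim_{s→∞} s·3/(s+5) = lim_{s→∞} 3s/(s+5) = 3

Final answer: 3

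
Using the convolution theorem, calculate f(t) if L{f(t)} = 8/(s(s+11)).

8/(s(s+11)) = (8/s)·(1/(s+11)) = L{8}·L{e^(-11t)}. By convolution, f(t) = 8*e^(-11t) = ∫₀ᵗ 8·e^(-11τ) dτ = 8·(1 - e^(-11t))/11

Final answer: 8·(1 - e^(-11t))/11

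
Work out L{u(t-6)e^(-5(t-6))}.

u(t-a)f(t-a) with f(t)=e^(-5t). L{e^(-5t)} = 1/(s+5). By time shift: e^(-6s)/(s+5)

Final answer: e^(-6s)/(s+5)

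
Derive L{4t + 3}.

L{4t + 3} = 4·L{t} + 3·L{1} = 4/s² + 3/s

Final answer: 4/s² + 3/s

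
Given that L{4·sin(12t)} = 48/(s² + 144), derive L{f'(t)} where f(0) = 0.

L{f'(t)} = s·F(s) - f(0) = s·48/(s² + 144) - 0 = 48s/(s² + 144)

Final answer: 48s/(s² + 144)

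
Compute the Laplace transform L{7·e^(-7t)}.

L{e^(at)} = 1/(s-a), so L{e^(-7t)} = 1/(s+7). Then L{7·e^(-7t)} = 7/(s+7)

Final answer: 7/(s+7)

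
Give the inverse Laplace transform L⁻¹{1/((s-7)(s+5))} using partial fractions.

Decompose: A/(s-7) + B/(s+5). A = 1/12, B = -1/12. f(t) = (e^(7t) - e^(-5t))/12

Final answer: (e^(7t) - e^(-5t))/12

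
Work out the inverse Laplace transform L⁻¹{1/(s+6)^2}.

L⁻¹{n!/(s-a)^(n+1)} = t^n·e^(at), so L⁻¹{1/(s+6)^2} = t·e^(-6t)

Final answer: t·e^(-6t)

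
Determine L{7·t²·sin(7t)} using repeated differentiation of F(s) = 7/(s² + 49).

F(s) = 7/(s² + 49). F'(s) = -14s/(s² + 49)². F''(s) = -14(49 - 3s²)/(s² + 49)³ = (42s² - 686)/(s² + 49)³. So L{t²·sin(7t)} = (-1)² F''(s) = (42s² - 686)/(s² + 49)³. Then L{7·t²·sin(7t)} = 7·(42s² - 686)/(s² + 49)³ = (294s² - 4802)/(s² + 49)³

Final answer: (294s² - 4802)/(s² + 49)³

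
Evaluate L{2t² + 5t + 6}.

L{2t² + 5t + 6} = 2·2/s³ + 5/s² + 6/s = 4/s³ + 5/s² + 6/s

Final answer: 4/s³ + 5/s² + 6/s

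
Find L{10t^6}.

L{t^n} = n!/s^(n+1). So L{10t^6} = 10·6!/s^7 = 7200/s^7

Final answer: 7200/s^7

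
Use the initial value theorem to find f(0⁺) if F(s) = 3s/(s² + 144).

f(0⁺) = lim_{s→∞} s·3s/(s² + 144) = lim_{s→∞} 3s²/(s² + 144) = 3

Final answer: 3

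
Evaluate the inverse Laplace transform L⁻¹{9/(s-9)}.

L⁻¹{1/(s-a)} = e^(at), so L⁻¹{1/(s-9)} = e^(9t), and L⁻¹{9/(s-9)} = 9·e^(9t)

Final answer: 9·e^(9t)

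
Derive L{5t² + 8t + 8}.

L{5t² + 8t + 8} = 5·2/s³ + 8/s² + 8/s = 10/s³ + 8/s² + 8/s

Final answer: 10/s³ + 8/s² + 8/s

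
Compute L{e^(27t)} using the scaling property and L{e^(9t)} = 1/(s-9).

Using L{f(at)} = (1/a)F(s/a) with a=3 and f(t) = e^(9t): L{e^(27t)} = (1/3) · 1/((s/3)-9) = (1/3) · 3/(s-27) = 1/(s-27)

Final answer: 1/(s-27)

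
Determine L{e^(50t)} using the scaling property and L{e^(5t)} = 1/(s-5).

Using L{f(at)} = (1/a)F(s/a) with a=10 and f(t) = e^(5t): L{e^(50t)} = (1/10) · 1/((s/10)-5) = (1/10) · 10/(s-50) = 1/(s-50)

Final answer: 1/(s-50)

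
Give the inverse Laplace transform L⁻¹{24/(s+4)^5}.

L⁻¹{n!/(s-a)^(n+1)} = t^n·e^(at) with n=4, a=-4. So L⁻¹{24/(s+4)^5} = t^4·e^(-4t)

Final answer: t^4·e^(-4t)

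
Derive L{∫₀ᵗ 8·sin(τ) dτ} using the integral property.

L{∫₀ᵗ f(τ)dτ} = F(s)/s with F(s) = 8/(s² + 1), so the result is (8/(s² + 1))/s = 8/(s(s² + 1))

Final answer: 8/(s(s² + 1))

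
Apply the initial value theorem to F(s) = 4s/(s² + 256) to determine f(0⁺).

f(0⁺) = lim_{s→∞} s·4s/(s² + 256) = lim_{s→∞} 4s²/(s² + 256) = 4

Final answer: 4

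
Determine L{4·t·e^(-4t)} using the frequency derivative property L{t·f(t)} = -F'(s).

L{e^(-4t)} = 1/(s+4). By frequency derivative: L{t·e^(-4t)} = -d/ds[1/(s+4)] = -(-1)/(s+4)² = 1/(s+4)². Then L{4·t·e^(-4t)} = 4·1/(s+4)² = 4/(s+4)²

Final answer: 4/(s+4)²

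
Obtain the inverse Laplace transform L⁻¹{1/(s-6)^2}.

L⁻¹{n!/(s-a)^(n+1)} = t^n·e^(at), so L⁻¹{1/(s-6)^2} = t·e^(6t)

Final answer: t·e^(6t)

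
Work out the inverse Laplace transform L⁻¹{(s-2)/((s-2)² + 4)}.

Using frequency shift, L⁻¹{(s-2)/((s-2)² + 4)} = e^(2t)·cos(2t)

Final answer: e^(2t)·cos(2t)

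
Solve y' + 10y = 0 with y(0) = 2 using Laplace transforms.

L{y'} + 10L{y} = 0. sY - 2 + 10Y = 0. Y(s+10) = 2. Y = 2/(s+10)

Final answer: y(t) = 2e^(-10t)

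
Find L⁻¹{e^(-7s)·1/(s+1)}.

L⁻¹{1/(s+1)} = e^(-t). By the time shift theorem, L⁻¹{e^(-as)F(s)} = u(t-a)f(t-a) with a=7, so L⁻¹{e^(-7s)·1/(s+1)} = u(t-7)·e^(-(t-7))

Final answer: u(t-7)·e^(-(t-7))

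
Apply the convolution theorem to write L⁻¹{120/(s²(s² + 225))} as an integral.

120/(s²(s² + 225)) = (1/s²)·(120/(s² + 225)) = L{t}·L{8·sin(15t)}. So f(t) = t*(8·sin(15t)) = ∫₀ᵗ 8τ·sin(15(t-τ)) dτ

Final answer: ∫₀ᵗ 8τ·sin(15(t-τ)) dτ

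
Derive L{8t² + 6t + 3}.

L{8t² + 6t + 3} = 8·2/s³ + 6/s² + 3/s = 16/s³ + 6/s² + 3/s

Final answer: 16/s³ + 6/s² + 3/s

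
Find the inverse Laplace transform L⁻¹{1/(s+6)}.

L⁻¹{1/(s-a)} = e^(at), so L⁻¹{1/(s+6)} = e^(-6t)

Final answer: e^(-6t)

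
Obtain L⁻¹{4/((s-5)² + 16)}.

Form: b/((s-a)² + b²) → e^(at)sin(bt). With a=5, b=4

Final answer: e^(5t)·sin(4t)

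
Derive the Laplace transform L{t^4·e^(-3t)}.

L{t^n·e^(at)} = n!/(s-a)^(n+1), so L{t^4·e^(-3t)} = 24/(s+3)^5

Final answer: 24/(s+3)^5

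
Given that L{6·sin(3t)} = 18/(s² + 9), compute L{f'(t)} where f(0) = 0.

L{f'(t)} = s·F(s) - f(0) = s·18/(s² + 9) - 0 = 18s/(s² + 9)

Final answer: 18s/(s² + 9)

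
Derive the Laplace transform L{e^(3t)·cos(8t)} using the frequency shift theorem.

Frequency shift: L{e^(at)f(t)} = F(s-a). L{e^(3t)·cos(8t)} = (s-3)/((s-3)² + 64)

Final answer: (s-3)/((s-3)² + 64)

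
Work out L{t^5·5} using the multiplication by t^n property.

L{5} = 5/s. d^1/ds^1[1/s] = -1/s². d^2/ds^2[1/s] = 2/s^3. d^3/ds^3[1/s] = -6/s^4. d^4/ds^4[1/s] = 24/s^5. d^5/ds^5[1/s] = -120/s^6. So L{t^5} = (-1)^{5}·-120/s^6 = 120/s^6. Then L{t^5·5} = 5·120/s^6 = 600/s^6

Final answer: 600/s^6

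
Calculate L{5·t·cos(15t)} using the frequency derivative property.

L{cos(15t)} = s/(s² + 225). Derivative: d/ds[s/(s² + 225)] = [(s² + 225) - s·2s]/(s² + 225)² = (225 - s²)/(s² + 225)². So L{t·cos(15t)} = -F'(s) = (s² - 225)/(s² + 225)². Then L{5·t·cos(15t)} = 5·(s² - 225)/(s² + 225)²

Final answer: 5·(s² - 225)/(s² + 225)²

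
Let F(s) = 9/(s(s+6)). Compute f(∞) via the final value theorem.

f(∞) = lim_{s→0} s·9/(s(s+6)) = lim_{s→0} 9/(s+6) = 9/6 = 3/2

Final answer: 3/2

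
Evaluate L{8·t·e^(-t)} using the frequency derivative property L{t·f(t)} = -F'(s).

L{e^(-t)} = 1/(s+1). By frequency derivative: L{t·e^(-t)} = -d/ds[1/(s+1)] = -(-1)/(s+1)² = 1/(s+1)². Then L{8·t·e^(-t)} = 8·1/(s+1)² = 8/(s+1)²

Final answer: 8/(s+1)²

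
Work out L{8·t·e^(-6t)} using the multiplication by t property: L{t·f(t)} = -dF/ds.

Using L{t^n·e^(at)} = n!/(s-a)^(n+1), L{t·e^(-6t)} = 1/(s+6)^2, so L{8·t·e^(-6t)} = 8·1/(s+6)^2 = 8/(s+6)^2

Final answer: 8/(s+6)^2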